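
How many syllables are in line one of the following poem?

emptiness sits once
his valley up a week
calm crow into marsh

5

Line one: "emptiness sits once": 3+1+1 = 5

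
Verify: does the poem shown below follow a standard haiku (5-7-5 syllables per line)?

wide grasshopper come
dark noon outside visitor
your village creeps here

Line 1: wide (1), grasshopper (3), come (1) → 5 ✓
Line 2: dark (1), noon (1), outside (2), visitor (3) → 7 ✓
Line 3: your (1), village (2), creeps (1), here (1) → 5 ✓

Yes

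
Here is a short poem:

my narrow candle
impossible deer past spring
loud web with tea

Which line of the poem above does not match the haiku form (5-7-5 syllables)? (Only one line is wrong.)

Line 3

Line 1: my(1) + narrow(2) + candle(2) = 5 ✓
Line 2: impossible(4) + deer(1) + past(1) + spring(1) = 7 ✓
Line 3: loud(1) + web(1) + with(1) + tea(1) = 4 (expected 5)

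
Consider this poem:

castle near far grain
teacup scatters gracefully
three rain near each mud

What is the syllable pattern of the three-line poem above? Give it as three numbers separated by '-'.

Line 1: "castle near far grain": 2+1+1+1 = 5
Line 2: "teacup scatters gracefully": 2+2+3 = 7
Line 3: "three rain near each mud": 1+1+1+1+1 = 5

5-7-5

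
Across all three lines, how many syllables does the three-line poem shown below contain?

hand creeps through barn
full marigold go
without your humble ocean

Line 1: hand (1), creeps (1), through (1), barn (1) → 4
Line 2: full (1), marigold (3), go (1) → 5
Line 3: without (2), your (1), humble (2), ocean (2) → 7
Total: 4 + 5 + 7 = 16

16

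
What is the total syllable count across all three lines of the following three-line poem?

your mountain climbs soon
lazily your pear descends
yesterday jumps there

17

Line 1: your(1) + mountain(2) + climbs(1) + soon(1) = 5
Line 2: lazily(3) + your(1) + pear(1) + descends(2) = 7
Line 3: yesterday(3) + jumps(1) + there(1) = 5
Total: 5 + 7 + 5 = 17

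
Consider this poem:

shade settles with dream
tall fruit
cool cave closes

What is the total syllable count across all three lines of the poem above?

11

Line 1: "shade settles with dream": 1+2+1+1 = 5
Line 2: "tall fruit": 1+1 = 2
Line 3: "cool cave closes": 1+1+2 = 4
Total: 5 + 2 + 4 = 11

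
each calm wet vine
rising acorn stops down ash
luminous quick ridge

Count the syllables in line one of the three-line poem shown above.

4

Line one: each(1) + calm(1) + wet(1) + vine(1) = 4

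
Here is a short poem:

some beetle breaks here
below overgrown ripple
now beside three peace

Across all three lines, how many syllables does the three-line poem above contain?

17

Line 1: "some beetle breaks here": 1+2+1+1 = 5
Line 2: "below overgrown ripple": 2+3+2 = 7
Line 3: "now beside three peace": 1+2+1+1 = 5
Total: 5 + 7 + 5 = 17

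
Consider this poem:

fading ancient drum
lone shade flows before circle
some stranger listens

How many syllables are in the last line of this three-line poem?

The last line: "some stranger listens": 1+2+2 = 5

5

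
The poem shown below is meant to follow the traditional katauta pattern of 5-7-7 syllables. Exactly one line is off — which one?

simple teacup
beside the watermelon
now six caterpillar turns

The first line

Line 1: simple(2) + teacup(2) = 4 (expected 5)
Line 2: beside(2) + the(1) + watermelon(4) = 7 ✓
Line 3: now(1) + six(1) + caterpillar(4) + turns(1) = 7 ✓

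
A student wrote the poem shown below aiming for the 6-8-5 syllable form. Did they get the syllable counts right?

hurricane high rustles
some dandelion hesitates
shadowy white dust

Line 1: hurricane (3), high (1), rustles (2) → 6 ✓
Line 2: some (1), dandelion (4), hesitates (3) → 8 ✓
Line 3: shadowy (3), white (1), dust (1) → 5 ✓

Yes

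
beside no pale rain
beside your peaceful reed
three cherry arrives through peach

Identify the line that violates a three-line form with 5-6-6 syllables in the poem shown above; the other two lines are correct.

Line 1: beside(2) + no(1) + pale(1) + rain(1) = 5 ✓
Line 2: beside(2) + your(1) + peaceful(2) + reed(1) = 6 ✓
Line 3: three(1) + cherry(2) + arrives(2) + through(1) + peach(1) = 7 (expected 6)

Line 3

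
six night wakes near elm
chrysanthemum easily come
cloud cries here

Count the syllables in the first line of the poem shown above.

5

The first line: six (1), night (1), wakes (1), near (1), elm (1) → 5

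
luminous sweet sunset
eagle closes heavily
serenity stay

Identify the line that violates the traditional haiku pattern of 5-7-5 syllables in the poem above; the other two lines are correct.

Line 1: luminous(3) + sweet(1) + sunset(2) = 6 (expected 5)
Line 2: eagle(2) + closes(2) + heavily(3) = 7 ✓
Line 3: serenity(4) + stay(1) = 5 ✓

The first line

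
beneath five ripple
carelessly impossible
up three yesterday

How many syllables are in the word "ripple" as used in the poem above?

2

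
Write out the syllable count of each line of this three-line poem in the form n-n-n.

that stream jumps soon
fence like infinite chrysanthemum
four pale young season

4-9-5

Line 1: that(1) + stream(1) + jumps(1) + soon(1) = 4
Line 2: fence(1) + like(1) + infinite(3) + chrysanthemum(4) = 9
Line 3: four(1) + pale(1) + young(1) + season(2) = 5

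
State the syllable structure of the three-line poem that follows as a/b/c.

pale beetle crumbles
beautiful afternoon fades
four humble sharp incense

5/7/6

Line 1: "pale beetle crumbles": 1+2+2 = 5
Line 2: "beautiful afternoon fades": 3+3+1 = 7
Line 3: "four humble sharp incense": 1+2+1+2 = 6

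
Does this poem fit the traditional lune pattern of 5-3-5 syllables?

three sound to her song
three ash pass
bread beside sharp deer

Yes

Line 1: three (1), sound (1), to (1), her (1), song (1) → 5 ✓
Line 2: three (1), ash (1), pass (1) → 3 ✓
Line 3: bread (1), beside (2), sharp (1), deer (1) → 5 ✓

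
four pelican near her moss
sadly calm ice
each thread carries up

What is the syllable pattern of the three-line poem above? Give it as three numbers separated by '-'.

Line 1: four (1), pelican (3), near (1), her (1), moss (1) → 7
Line 2: sadly (2), calm (1), ice (1) → 4
Line 3: each (1), thread (1), carries (2), up (1) → 5

7-4-5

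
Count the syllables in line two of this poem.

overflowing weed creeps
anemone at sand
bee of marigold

Line two: "anemone at sand": 4+1+1 = 6

6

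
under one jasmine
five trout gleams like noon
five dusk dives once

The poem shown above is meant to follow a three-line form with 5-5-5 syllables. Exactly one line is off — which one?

Line 3

Line 1: under (2), one (1), jasmine (2) → 5 ✓
Line 2: five (1), trout (1), gleams (1), like (1), noon (1) → 5 ✓
Line 3: five (1), dusk (1), dives (1), once (1) → 4 (expected 5)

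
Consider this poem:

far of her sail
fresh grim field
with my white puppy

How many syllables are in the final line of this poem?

5

The final line: with(1) + my(1) + white(1) + puppy(2) = 5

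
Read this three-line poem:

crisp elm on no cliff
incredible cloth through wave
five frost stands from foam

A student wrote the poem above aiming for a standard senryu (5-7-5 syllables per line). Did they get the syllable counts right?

Yes

Line 1: crisp (1), elm (1), on (1), no (1), cliff (1) → 5 ✓
Line 2: incredible (4), cloth (1), through (1), wave (1) → 7 ✓
Line 3: five (1), frost (1), stands (1), from (1), foam (1) → 5 ✓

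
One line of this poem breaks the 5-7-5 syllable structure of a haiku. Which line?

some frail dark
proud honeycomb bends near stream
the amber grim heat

Line 1: "some frail dark": 1+1+1 = 3 (expected 5)
Line 2: "proud honeycomb bends near stream": 1+3+1+1+1 = 7 ✓
Line 3: "the amber grim heat": 1+2+1+1 = 5 ✓

The first line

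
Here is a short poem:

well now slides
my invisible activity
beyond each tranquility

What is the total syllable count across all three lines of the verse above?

19

Line 1: well(1) + now(1) + slides(1) = 3
Line 2: my(1) + invisible(4) + activity(4) = 9
Line 3: beyond(2) + each(1) + tranquility(4) = 7
Total: 3 + 9 + 7 = 19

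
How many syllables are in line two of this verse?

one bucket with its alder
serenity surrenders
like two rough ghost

Line two: serenity (4), surrenders (3) → 7

7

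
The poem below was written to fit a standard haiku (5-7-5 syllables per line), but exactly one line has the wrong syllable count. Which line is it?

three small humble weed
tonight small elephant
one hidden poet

Line 1: three(1) + small(1) + humble(2) + weed(1) = 5 ✓
Line 2: tonight(2) + small(1) + elephant(3) = 6 (expected 7)
Line 3: one(1) + hidden(2) + poet(2) = 5 ✓

The second line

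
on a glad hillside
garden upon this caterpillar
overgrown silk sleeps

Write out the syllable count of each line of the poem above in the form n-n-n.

Line 1: on(1) + a(1) + glad(1) + hillside(2) = 5
Line 2: garden(2) + upon(2) + this(1) + caterpillar(4) = 9
Line 3: overgrown(3) + silk(1) + sleeps(1) = 5

5-9-5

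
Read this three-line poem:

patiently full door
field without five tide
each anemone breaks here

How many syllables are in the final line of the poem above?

The final line: "each anemone breaks here": 1+4+1+1 = 7

7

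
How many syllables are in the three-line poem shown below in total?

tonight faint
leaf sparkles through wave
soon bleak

Line 1: tonight (2), faint (1) → 3
Line 2: leaf (1), sparkles (2), through (1), wave (1) → 5
Line 3: soon (1), bleak (1) → 2
Total: 3 + 5 + 2 = 10

10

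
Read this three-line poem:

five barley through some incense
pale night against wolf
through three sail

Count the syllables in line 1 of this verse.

7

Line 1: five (1), barley (2), through (1), some (1), incense (2) → 7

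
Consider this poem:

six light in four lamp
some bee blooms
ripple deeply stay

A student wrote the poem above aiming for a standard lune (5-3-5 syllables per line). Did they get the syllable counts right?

Line 1: "six light in four lamp": 1+1+1+1+1 = 5 ✓
Line 2: "some bee blooms": 1+1+1 = 3 ✓
Line 3: "ripple deeply stay": 2+2+1 = 5 ✓

Yes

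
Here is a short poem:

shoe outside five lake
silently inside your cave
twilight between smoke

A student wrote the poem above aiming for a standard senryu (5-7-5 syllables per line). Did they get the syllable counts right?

Yes

Line 1: "shoe outside five lake": 1+2+1+1 = 5 ✓
Line 2: "silently inside your cave": 3+2+1+1 = 7 ✓
Line 3: "twilight between smoke": 2+2+1 = 5 ✓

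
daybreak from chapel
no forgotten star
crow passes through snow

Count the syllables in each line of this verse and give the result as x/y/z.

5/5/5

Line 1: "daybreak from chapel": 2+1+2 = 5
Line 2: "no forgotten star": 1+3+1 = 5
Line 3: "crow passes through snow": 1+2+1+1 = 5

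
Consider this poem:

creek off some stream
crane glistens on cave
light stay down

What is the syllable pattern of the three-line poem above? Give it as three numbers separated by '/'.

Line 1: "creek off some stream": 1+1+1+1 = 4
Line 2: "crane glistens on cave": 1+2+1+1 = 5
Line 3: "light stay down": 1+1+1 = 3

4/5/3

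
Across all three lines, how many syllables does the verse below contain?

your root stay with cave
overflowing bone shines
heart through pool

Line 1: your(1) + root(1) + stay(1) + with(1) + cave(1) = 5
Line 2: overflowing(4) + bone(1) + shines(1) = 6
Line 3: heart(1) + through(1) + pool(1) = 3
Total: 5 + 6 + 3 = 14

14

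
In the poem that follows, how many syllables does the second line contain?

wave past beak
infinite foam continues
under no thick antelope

7

The second line: infinite (3), foam (1), continues (3) → 7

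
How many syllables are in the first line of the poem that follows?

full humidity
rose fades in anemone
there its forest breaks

5

The first line: full (1), humidity (4) → 5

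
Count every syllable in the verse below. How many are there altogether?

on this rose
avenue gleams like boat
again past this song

Line 1: on (1), this (1), rose (1) → 3
Line 2: avenue (3), gleams (1), like (1), boat (1) → 6
Line 3: again (2), past (1), this (1), song (1) → 5
Total: 3 + 6 + 5 = 14

14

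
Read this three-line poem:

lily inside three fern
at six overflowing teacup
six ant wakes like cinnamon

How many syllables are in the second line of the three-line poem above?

The second line: at (1), six (1), overflowing (4), teacup (2) → 8

8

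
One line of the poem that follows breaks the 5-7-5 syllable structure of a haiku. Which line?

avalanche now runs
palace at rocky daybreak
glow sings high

Line 1: "avalanche now runs": 3+1+1 = 5 ✓
Line 2: "palace at rocky daybreak": 2+1+2+2 = 7 ✓
Line 3: "glow sings high": 1+1+1 = 3 (expected 5)

Line 3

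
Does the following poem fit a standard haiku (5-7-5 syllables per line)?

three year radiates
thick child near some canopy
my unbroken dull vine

No

Line 1: "three year radiates": 1+1+3 = 5 ✓
Line 2: "thick child near some canopy": 1+1+1+1+3 = 7 ✓
Line 3: "my unbroken dull vine": 1+3+1+1 = 6 (expected 5)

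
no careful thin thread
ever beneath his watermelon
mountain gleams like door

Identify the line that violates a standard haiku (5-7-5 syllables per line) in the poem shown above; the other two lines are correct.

Line 2

Line 1: no(1) + careful(2) + thin(1) + thread(1) = 5 ✓
Line 2: ever(2) + beneath(2) + his(1) + watermelon(4) = 9 (expected 7)
Line 3: mountain(2) + gleams(1) + like(1) + door(1) = 5 ✓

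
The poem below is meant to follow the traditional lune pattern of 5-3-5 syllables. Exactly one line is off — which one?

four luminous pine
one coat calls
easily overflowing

The third line

Line 1: four(1) + luminous(3) + pine(1) = 5 ✓
Line 2: one(1) + coat(1) + calls(1) = 3 ✓
Line 3: easily(3) + overflowing(4) = 7 (expected 5)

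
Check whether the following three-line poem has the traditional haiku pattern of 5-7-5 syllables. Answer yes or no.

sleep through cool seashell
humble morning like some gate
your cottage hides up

Yes

Line 1: sleep(1) + through(1) + cool(1) + seashell(2) = 5 ✓
Line 2: humble(2) + morning(2) + like(1) + some(1) + gate(1) = 7 ✓
Line 3: your(1) + cottage(2) + hides(1) + up(1) = 5 ✓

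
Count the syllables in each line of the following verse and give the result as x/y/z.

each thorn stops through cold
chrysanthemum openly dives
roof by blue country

5/8/5

Line 1: each(1) + thorn(1) + stops(1) + through(1) + cold(1) = 5
Line 2: chrysanthemum(4) + openly(3) + dives(1) = 8
Line 3: roof(1) + by(1) + blue(1) + country(2) = 5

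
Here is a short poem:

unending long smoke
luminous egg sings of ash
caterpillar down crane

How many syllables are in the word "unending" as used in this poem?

3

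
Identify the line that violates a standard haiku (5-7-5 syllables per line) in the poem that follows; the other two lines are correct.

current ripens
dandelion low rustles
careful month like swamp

Line 1

Line 1: "current ripens": 2+2 = 4 (expected 5)
Line 2: "dandelion low rustles": 4+1+2 = 7 ✓
Line 3: "careful month like swamp": 2+1+1+1 = 5 ✓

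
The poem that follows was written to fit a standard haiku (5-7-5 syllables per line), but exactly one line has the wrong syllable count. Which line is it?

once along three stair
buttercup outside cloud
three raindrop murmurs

Line 2

Line 1: once(1) + along(2) + three(1) + stair(1) = 5 ✓
Line 2: buttercup(3) + outside(2) + cloud(1) = 6 (expected 7)
Line 3: three(1) + raindrop(2) + murmurs(2) = 5 ✓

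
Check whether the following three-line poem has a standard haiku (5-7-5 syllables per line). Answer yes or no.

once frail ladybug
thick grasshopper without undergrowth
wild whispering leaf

Line 1: once (1), frail (1), ladybug (3) → 5 ✓
Line 2: thick (1), grasshopper (3), without (2), undergrowth (3) → 9 (expected 7)
Line 3: wild (1), whispering (3), leaf (1) → 5 ✓

No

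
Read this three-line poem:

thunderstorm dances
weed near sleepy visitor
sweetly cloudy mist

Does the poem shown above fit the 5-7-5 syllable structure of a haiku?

Line 1: "thunderstorm dances": 3+2 = 5 ✓
Line 2: "weed near sleepy visitor": 1+1+2+3 = 7 ✓
Line 3: "sweetly cloudy mist": 2+2+1 = 5 ✓

Yes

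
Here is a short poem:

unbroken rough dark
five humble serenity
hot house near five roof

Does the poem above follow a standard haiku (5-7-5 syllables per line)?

Line 1: unbroken(3) + rough(1) + dark(1) = 5 ✓
Line 2: five(1) + humble(2) + serenity(4) = 7 ✓
Line 3: hot(1) + house(1) + near(1) + five(1) + roof(1) = 5 ✓

Yes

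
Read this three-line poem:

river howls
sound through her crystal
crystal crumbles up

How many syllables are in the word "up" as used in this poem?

1

"up" has 1 syllable.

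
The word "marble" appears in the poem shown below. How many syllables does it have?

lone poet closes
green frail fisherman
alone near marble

"marble" has 2 syllables.

2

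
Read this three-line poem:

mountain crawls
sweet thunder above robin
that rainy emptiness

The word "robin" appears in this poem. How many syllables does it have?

"robin" has 2 syllables.

2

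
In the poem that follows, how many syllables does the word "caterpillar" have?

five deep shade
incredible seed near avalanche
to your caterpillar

4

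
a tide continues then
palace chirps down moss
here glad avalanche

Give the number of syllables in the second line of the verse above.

5

The second line: palace(2) + chirps(1) + down(1) + moss(1) = 5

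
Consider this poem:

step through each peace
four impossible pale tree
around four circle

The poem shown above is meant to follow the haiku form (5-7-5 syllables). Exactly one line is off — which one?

The first line

Line 1: "step through each peace": 1+1+1+1 = 4 (expected 5)
Line 2: "four impossible pale tree": 1+4+1+1 = 7 ✓
Line 3: "around four circle": 2+1+2 = 5 ✓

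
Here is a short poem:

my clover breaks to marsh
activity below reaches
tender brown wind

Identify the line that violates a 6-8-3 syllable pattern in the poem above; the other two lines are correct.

Line 3

Line 1: "my clover breaks to marsh": 1+2+1+1+1 = 6 ✓
Line 2: "activity below reaches": 4+2+2 = 8 ✓
Line 3: "tender brown wind": 2+1+1 = 4 (expected 3)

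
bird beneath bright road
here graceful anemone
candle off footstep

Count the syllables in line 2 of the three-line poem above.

7

Line 2: here (1), graceful (2), anemone (4) → 7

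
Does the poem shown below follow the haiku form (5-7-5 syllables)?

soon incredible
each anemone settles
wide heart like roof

No

Line 1: soon(1) + incredible(4) = 5 ✓
Line 2: each(1) + anemone(4) + settles(2) = 7 ✓
Line 3: wide(1) + heart(1) + like(1) + roof(1) = 4 (expected 5)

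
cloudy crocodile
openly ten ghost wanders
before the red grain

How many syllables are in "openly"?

3

"openly" has 3 syllables.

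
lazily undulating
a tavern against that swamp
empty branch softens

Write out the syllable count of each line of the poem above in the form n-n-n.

7-7-5

Line 1: "lazily undulating": 3+4 = 7
Line 2: "a tavern against that swamp": 1+2+2+1+1 = 7
Line 3: "empty branch softens": 2+1+2 = 5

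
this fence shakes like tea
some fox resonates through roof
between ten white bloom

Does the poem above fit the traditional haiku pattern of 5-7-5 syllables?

Line 1: this(1) + fence(1) + shakes(1) + like(1) + tea(1) = 5 ✓
Line 2: some(1) + fox(1) + resonates(3) + through(1) + roof(1) = 7 ✓
Line 3: between(2) + ten(1) + white(1) + bloom(1) = 5 ✓

Yes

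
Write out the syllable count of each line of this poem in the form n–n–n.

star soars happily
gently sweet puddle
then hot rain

Line 1: star(1) + soars(1) + happily(3) = 5
Line 2: gently(2) + sweet(1) + puddle(2) = 5
Line 3: then(1) + hot(1) + rain(1) = 3

5–5–3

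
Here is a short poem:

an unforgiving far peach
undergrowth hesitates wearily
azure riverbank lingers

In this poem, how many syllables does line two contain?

9

Line two: "undergrowth hesitates wearily": 3+3+3 = 9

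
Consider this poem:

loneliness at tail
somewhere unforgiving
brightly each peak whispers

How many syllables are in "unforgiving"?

4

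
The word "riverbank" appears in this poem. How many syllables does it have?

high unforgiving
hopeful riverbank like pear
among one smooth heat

3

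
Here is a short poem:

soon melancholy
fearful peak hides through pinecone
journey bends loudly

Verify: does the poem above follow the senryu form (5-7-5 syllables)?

Line 1: soon (1), melancholy (4) → 5 ✓
Line 2: fearful (2), peak (1), hides (1), through (1), pinecone (2) → 7 ✓
Line 3: journey (2), bends (1), loudly (2) → 5 ✓

Yes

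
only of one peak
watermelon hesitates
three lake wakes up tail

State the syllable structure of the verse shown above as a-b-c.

5-7-5

Line 1: only (2), of (1), one (1), peak (1) → 5
Line 2: watermelon (4), hesitates (3) → 7
Line 3: three (1), lake (1), wakes (1), up (1), tail (1) → 5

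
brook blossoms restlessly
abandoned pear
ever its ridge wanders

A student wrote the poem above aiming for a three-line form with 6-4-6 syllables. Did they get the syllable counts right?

Line 1: brook (1), blossoms (2), restlessly (3) → 6 ✓
Line 2: abandoned (3), pear (1) → 4 ✓
Line 3: ever (2), its (1), ridge (1), wanders (2) → 6 ✓

Yes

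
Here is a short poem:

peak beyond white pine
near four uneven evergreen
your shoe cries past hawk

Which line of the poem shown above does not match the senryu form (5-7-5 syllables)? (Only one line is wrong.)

Line 1: peak(1) + beyond(2) + white(1) + pine(1) = 5 ✓
Line 2: near(1) + four(1) + uneven(3) + evergreen(3) = 8 (expected 7)
Line 3: your(1) + shoe(1) + cries(1) + past(1) + hawk(1) = 5 ✓

The second line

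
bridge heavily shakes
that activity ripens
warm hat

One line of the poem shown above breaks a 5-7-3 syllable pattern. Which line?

Line 1: bridge (1), heavily (3), shakes (1) → 5 ✓
Line 2: that (1), activity (4), ripens (2) → 7 ✓
Line 3: warm (1), hat (1) → 2 (expected 3)

Line 3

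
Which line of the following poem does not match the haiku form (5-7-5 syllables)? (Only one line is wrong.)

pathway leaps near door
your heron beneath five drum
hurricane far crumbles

Line 1: pathway (2), leaps (1), near (1), door (1) → 5 ✓
Line 2: your (1), heron (2), beneath (2), five (1), drum (1) → 7 ✓
Line 3: hurricane (3), far (1), crumbles (2) → 6 (expected 5)

Line 3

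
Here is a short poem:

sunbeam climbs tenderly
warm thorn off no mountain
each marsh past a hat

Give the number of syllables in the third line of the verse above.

The third line: "each marsh past a hat": 1+1+1+1+1 = 5

5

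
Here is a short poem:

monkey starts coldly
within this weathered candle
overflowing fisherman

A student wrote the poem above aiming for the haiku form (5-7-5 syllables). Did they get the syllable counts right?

Line 1: monkey(2) + starts(1) + coldly(2) = 5 ✓
Line 2: within(2) + this(1) + weathered(2) + candle(2) = 7 ✓
Line 3: overflowing(4) + fisherman(3) = 7 (expected 5)

No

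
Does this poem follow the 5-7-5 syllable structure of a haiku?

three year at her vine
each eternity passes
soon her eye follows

Line 1: "three year at her vine": 1+1+1+1+1 = 5 ✓
Line 2: "each eternity passes": 1+4+2 = 7 ✓
Line 3: "soon her eye follows": 1+1+1+2 = 5 ✓

Yes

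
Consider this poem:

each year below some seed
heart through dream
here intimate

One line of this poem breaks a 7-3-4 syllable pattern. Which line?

Line 1: "each year below some seed": 1+1+2+1+1 = 6 (expected 7)
Line 2: "heart through dream": 1+1+1 = 3 ✓
Line 3: "here intimate": 1+3 = 4 ✓

The first line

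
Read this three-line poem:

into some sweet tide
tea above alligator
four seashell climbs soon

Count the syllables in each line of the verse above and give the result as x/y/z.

Line 1: "into some sweet tide": 2+1+1+1 = 5
Line 2: "tea above alligator": 1+2+4 = 7
Line 3: "four seashell climbs soon": 1+2+1+1 = 5

5/7/5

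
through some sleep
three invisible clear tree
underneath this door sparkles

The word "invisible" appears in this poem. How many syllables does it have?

"invisible" has 4 syllables.

4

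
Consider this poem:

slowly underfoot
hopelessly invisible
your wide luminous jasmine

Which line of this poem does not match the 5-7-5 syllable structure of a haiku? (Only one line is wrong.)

Line 1: slowly (2), underfoot (3) → 5 ✓
Line 2: hopelessly (3), invisible (4) → 7 ✓
Line 3: your (1), wide (1), luminous (3), jasmine (2) → 7 (expected 5)

Line 3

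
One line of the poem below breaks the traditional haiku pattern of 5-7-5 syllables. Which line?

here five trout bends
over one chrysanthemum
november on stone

Line 1

Line 1: here(1) + five(1) + trout(1) + bends(1) = 4 (expected 5)
Line 2: over(2) + one(1) + chrysanthemum(4) = 7 ✓
Line 3: november(3) + on(1) + stone(1) = 5 ✓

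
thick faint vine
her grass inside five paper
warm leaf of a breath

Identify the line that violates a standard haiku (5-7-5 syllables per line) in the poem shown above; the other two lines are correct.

Line 1

Line 1: "thick faint vine": 1+1+1 = 3 (expected 5)
Line 2: "her grass inside five paper": 1+1+2+1+2 = 7 ✓
Line 3: "warm leaf of a breath": 1+1+1+1+1 = 5 ✓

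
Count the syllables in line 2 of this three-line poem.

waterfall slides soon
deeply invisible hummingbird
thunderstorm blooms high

Line 2: deeply (2), invisible (4), hummingbird (3) → 9

9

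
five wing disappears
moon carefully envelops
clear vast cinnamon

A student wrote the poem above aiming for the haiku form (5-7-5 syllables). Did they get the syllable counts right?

Yes

Line 1: "five wing disappears": 1+1+3 = 5 ✓
Line 2: "moon carefully envelops": 1+3+3 = 7 ✓
Line 3: "clear vast cinnamon": 1+1+3 = 5 ✓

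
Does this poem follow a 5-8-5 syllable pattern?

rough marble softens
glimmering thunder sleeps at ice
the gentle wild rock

Yes

Line 1: rough (1), marble (2), softens (2) → 5 ✓
Line 2: glimmering (3), thunder (2), sleeps (1), at (1), ice (1) → 8 ✓
Line 3: the (1), gentle (2), wild (1), rock (1) → 5 ✓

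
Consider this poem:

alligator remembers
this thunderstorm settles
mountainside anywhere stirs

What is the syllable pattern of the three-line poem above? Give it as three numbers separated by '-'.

7-6-7

Line 1: alligator(4) + remembers(3) = 7
Line 2: this(1) + thunderstorm(3) + settles(2) = 6
Line 3: mountainside(3) + anywhere(3) + stirs(1) = 7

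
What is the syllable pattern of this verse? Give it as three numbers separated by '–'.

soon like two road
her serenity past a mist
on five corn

4–8–3

Line 1: soon(1) + like(1) + two(1) + road(1) = 4
Line 2: her(1) + serenity(4) + past(1) + a(1) + mist(1) = 8
Line 3: on(1) + five(1) + corn(1) = 3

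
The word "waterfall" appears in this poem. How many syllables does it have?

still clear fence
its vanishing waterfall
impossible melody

3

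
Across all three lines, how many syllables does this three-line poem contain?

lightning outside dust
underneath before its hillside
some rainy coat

17

Line 1: "lightning outside dust": 2+2+1 = 5
Line 2: "underneath before its hillside": 3+2+1+2 = 8
Line 3: "some rainy coat": 1+2+1 = 4
Total: 5 + 8 + 4 = 17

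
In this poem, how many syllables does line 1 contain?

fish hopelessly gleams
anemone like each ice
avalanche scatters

Line 1: fish(1) + hopelessly(3) + gleams(1) = 5

5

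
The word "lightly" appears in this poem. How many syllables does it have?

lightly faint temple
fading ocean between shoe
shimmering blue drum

"lightly" has 2 syllables.

2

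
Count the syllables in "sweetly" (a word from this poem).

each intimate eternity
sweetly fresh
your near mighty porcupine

2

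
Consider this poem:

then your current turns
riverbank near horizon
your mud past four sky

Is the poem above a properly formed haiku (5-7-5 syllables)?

Line 1: "then your current turns": 1+1+2+1 = 5 ✓
Line 2: "riverbank near horizon": 3+1+3 = 7 ✓
Line 3: "your mud past four sky": 1+1+1+1+1 = 5 ✓

Yes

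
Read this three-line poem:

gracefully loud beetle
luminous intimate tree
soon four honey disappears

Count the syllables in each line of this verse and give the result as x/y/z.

6/7/7

Line 1: gracefully(3) + loud(1) + beetle(2) = 6
Line 2: luminous(3) + intimate(3) + tree(1) = 7
Line 3: soon(1) + four(1) + honey(2) + disappears(3) = 7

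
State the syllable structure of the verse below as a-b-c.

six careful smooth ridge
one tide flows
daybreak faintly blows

5-3-5

Line 1: six(1) + careful(2) + smooth(1) + ridge(1) = 5
Line 2: one(1) + tide(1) + flows(1) = 3
Line 3: daybreak(2) + faintly(2) + blows(1) = 5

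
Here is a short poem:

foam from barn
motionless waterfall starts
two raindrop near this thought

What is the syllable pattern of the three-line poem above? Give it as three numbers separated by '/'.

Line 1: foam(1) + from(1) + barn(1) = 3
Line 2: motionless(3) + waterfall(3) + starts(1) = 7
Line 3: two(1) + raindrop(2) + near(1) + this(1) + thought(1) = 6

3/7/6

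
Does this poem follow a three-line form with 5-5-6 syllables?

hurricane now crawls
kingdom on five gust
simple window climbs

No

Line 1: "hurricane now crawls": 3+1+1 = 5 ✓
Line 2: "kingdom on five gust": 2+1+1+1 = 5 ✓
Line 3: "simple window climbs": 2+2+1 = 5 (expected 6)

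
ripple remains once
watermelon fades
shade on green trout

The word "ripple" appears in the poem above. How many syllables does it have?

2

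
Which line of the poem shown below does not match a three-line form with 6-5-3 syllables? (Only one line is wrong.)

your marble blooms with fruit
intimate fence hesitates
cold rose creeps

The second line

Line 1: your (1), marble (2), blooms (1), with (1), fruit (1) → 6 ✓
Line 2: intimate (3), fence (1), hesitates (3) → 7 (expected 5)
Line 3: cold (1), rose (1), creeps (1) → 3 ✓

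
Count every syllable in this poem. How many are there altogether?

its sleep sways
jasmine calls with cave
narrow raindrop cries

13

Line 1: its (1), sleep (1), sways (1) → 3
Line 2: jasmine (2), calls (1), with (1), cave (1) → 5
Line 3: narrow (2), raindrop (2), cries (1) → 5
Total: 3 + 5 + 5 = 13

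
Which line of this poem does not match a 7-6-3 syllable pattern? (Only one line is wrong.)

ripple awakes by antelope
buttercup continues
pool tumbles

Line 1

Line 1: ripple(2) + awakes(2) + by(1) + antelope(3) = 8 (expected 7)
Line 2: buttercup(3) + continues(3) = 6 ✓
Line 3: pool(1) + tumbles(2) = 3 ✓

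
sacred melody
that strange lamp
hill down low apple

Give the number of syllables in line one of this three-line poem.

Line one: sacred (2), melody (3) → 5

5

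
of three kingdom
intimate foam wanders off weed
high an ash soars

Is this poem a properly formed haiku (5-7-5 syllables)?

No

Line 1: of (1), three (1), kingdom (2) → 4 (expected 5)
Line 2: intimate (3), foam (1), wanders (2), off (1), weed (1) → 8 (expected 7)
Line 3: high (1), an (1), ash (1), soars (1) → 4 (expected 5)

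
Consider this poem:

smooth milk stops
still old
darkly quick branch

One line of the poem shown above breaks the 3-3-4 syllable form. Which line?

Line 1: "smooth milk stops": 1+1+1 = 3 ✓
Line 2: "still old": 1+1 = 2 (expected 3)
Line 3: "darkly quick branch": 2+1+1 = 4 ✓

The second line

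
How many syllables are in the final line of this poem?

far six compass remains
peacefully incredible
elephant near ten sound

6

The final line: elephant (3), near (1), ten (1), sound (1) → 6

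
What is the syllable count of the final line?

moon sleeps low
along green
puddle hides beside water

The final line: "puddle hides beside water": 2+1+2+2 = 7

7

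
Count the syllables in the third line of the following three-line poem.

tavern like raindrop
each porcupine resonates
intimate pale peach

The third line: intimate(3) + pale(1) + peach(1) = 5

5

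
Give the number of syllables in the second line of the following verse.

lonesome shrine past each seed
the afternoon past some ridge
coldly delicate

The second line: the(1) + afternoon(3) + past(1) + some(1) + ridge(1) = 7

7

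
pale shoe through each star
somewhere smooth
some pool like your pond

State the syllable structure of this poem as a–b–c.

5–3–5

Line 1: pale(1) + shoe(1) + through(1) + each(1) + star(1) = 5
Line 2: somewhere(2) + smooth(1) = 3
Line 3: some(1) + pool(1) + like(1) + your(1) + pond(1) = 5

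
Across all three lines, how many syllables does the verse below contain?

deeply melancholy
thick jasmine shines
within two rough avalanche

17

Line 1: deeply (2), melancholy (4) → 6
Line 2: thick (1), jasmine (2), shines (1) → 4
Line 3: within (2), two (1), rough (1), avalanche (3) → 7
Total: 6 + 4 + 7 = 17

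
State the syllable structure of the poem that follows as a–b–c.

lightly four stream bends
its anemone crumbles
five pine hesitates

Line 1: lightly (2), four (1), stream (1), bends (1) → 5
Line 2: its (1), anemone (4), crumbles (2) → 7
Line 3: five (1), pine (1), hesitates (3) → 5

5–7–5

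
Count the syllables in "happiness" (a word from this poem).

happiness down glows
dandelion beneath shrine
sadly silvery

3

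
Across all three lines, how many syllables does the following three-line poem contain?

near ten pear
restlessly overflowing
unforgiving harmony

Line 1: near (1), ten (1), pear (1) → 3
Line 2: restlessly (3), overflowing (4) → 7
Line 3: unforgiving (4), harmony (3) → 7
Total: 3 + 7 + 7 = 17

17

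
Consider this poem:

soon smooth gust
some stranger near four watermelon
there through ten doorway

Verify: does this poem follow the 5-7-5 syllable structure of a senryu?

Line 1: soon (1), smooth (1), gust (1) → 3 (expected 5)
Line 2: some (1), stranger (2), near (1), four (1), watermelon (4) → 9 (expected 7)
Line 3: there (1), through (1), ten (1), doorway (2) → 5 ✓

No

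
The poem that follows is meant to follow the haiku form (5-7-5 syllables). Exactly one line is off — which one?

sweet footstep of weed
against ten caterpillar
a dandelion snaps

Line 1: sweet (1), footstep (2), of (1), weed (1) → 5 ✓
Line 2: against (2), ten (1), caterpillar (4) → 7 ✓
Line 3: a (1), dandelion (4), snaps (1) → 6 (expected 5)

Line 3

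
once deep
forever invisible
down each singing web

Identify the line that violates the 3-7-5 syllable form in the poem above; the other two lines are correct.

Line 1: once(1) + deep(1) = 2 (expected 3)
Line 2: forever(3) + invisible(4) = 7 ✓
Line 3: down(1) + each(1) + singing(2) + web(1) = 5 ✓

The first line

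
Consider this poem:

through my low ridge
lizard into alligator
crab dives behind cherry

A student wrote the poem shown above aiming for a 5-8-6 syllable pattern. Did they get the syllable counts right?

Line 1: "through my low ridge": 1+1+1+1 = 4 (expected 5)
Line 2: "lizard into alligator": 2+2+4 = 8 ✓
Line 3: "crab dives behind cherry": 1+1+2+2 = 6 ✓

No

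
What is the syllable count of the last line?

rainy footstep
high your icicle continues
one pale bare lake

The last line: one (1), pale (1), bare (1), lake (1) → 4

4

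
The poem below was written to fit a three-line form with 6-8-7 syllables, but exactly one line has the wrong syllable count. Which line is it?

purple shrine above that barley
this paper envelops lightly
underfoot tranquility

The first line

Line 1: purple(2) + shrine(1) + above(2) + that(1) + barley(2) = 8 (expected 6)
Line 2: this(1) + paper(2) + envelops(3) + lightly(2) = 8 ✓
Line 3: underfoot(3) + tranquility(4) = 7 ✓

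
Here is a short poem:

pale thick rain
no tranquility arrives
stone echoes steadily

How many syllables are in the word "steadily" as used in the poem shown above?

3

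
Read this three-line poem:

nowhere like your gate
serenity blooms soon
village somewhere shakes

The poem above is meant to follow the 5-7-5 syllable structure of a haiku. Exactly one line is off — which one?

Line 1: nowhere(2) + like(1) + your(1) + gate(1) = 5 ✓
Line 2: serenity(4) + blooms(1) + soon(1) = 6 (expected 7)
Line 3: village(2) + somewhere(2) + shakes(1) = 5 ✓

The second line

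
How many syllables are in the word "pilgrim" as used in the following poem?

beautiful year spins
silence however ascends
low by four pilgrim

"pilgrim" has 2 syllables.

2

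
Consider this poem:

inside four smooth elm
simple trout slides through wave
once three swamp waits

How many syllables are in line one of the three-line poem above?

Line one: inside(2) + four(1) + smooth(1) + elm(1) = 5

5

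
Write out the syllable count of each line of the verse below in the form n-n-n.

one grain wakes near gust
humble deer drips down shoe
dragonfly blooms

5-6-4

Line 1: one (1), grain (1), wakes (1), near (1), gust (1) → 5
Line 2: humble (2), deer (1), drips (1), down (1), shoe (1) → 6
Line 3: dragonfly (3), blooms (1) → 4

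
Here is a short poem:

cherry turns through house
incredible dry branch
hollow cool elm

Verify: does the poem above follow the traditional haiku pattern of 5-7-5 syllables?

Line 1: cherry (2), turns (1), through (1), house (1) → 5 ✓
Line 2: incredible (4), dry (1), branch (1) → 6 (expected 7)
Line 3: hollow (2), cool (1), elm (1) → 4 (expected 5)

No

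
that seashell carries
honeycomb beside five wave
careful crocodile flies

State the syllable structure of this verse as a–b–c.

5–7–6

Line 1: "that seashell carries": 1+2+2 = 5
Line 2: "honeycomb beside five wave": 3+2+1+1 = 7
Line 3: "careful crocodile flies": 2+3+1 = 6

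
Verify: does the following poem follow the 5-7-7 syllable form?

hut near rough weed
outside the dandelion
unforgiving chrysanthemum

Line 1: "hut near rough weed": 1+1+1+1 = 4 (expected 5)
Line 2: "outside the dandelion": 2+1+4 = 7 ✓
Line 3: "unforgiving chrysanthemum": 4+4 = 8 (expected 7)

No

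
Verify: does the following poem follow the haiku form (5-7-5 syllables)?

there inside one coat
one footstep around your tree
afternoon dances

Yes

Line 1: there (1), inside (2), one (1), coat (1) → 5 ✓
Line 2: one (1), footstep (2), around (2), your (1), tree (1) → 7 ✓
Line 3: afternoon (3), dances (2) → 5 ✓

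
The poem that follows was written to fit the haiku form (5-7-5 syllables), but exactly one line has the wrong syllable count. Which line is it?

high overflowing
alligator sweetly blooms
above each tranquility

Line 1: high (1), overflowing (4) → 5 ✓
Line 2: alligator (4), sweetly (2), blooms (1) → 7 ✓
Line 3: above (2), each (1), tranquility (4) → 7 (expected 5)

Line 3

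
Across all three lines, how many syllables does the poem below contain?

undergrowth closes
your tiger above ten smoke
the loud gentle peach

17

Line 1: undergrowth (3), closes (2) → 5
Line 2: your (1), tiger (2), above (2), ten (1), smoke (1) → 7
Line 3: the (1), loud (1), gentle (2), peach (1) → 5
Total: 5 + 7 + 5 = 17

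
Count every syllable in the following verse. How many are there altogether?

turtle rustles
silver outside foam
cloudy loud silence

Line 1: turtle(2) + rustles(2) = 4
Line 2: silver(2) + outside(2) + foam(1) = 5
Line 3: cloudy(2) + loud(1) + silence(2) = 5
Total: 4 + 5 + 5 = 14

14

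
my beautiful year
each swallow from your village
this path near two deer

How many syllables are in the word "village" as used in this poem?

"village" has 2 syllables.

2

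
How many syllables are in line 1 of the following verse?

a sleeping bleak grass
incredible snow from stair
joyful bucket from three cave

5

Line 1: a (1), sleeping (2), bleak (1), grass (1) → 5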